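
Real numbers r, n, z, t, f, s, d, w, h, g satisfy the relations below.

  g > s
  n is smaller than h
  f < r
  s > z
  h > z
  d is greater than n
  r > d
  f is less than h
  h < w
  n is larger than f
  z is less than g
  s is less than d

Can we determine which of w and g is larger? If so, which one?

Following every chain through g: below g we get z, s.
w is not reached, and no chain runs the other way from w to g.
So the given relations leave the order of g and w undetermined.

undetermined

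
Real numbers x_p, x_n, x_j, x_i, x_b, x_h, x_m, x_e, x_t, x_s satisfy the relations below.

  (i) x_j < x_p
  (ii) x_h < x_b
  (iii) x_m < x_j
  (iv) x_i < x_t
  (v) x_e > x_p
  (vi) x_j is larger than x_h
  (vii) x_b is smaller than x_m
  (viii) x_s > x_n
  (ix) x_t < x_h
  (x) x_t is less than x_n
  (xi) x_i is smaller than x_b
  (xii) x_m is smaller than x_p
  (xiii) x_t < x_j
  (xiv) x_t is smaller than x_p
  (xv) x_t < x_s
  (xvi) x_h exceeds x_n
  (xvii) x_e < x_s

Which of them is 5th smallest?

x_b

Piecing the relations together gives one ordering: x_i < x_t < x_n < x_h < x_b < x_m < x_j < x_p < x_e < x_s.
Counting 5 from the smallest end gives x_b.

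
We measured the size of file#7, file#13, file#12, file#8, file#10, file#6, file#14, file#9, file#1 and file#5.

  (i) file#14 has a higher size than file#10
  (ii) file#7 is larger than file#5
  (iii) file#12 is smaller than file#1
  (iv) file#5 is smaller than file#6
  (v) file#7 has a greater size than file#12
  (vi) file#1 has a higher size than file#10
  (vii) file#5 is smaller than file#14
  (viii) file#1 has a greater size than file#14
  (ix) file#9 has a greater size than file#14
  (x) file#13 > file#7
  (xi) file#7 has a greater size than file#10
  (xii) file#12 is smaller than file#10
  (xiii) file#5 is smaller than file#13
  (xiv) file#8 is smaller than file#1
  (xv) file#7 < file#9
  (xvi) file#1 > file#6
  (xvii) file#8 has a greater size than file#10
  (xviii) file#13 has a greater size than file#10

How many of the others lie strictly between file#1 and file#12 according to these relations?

Chaining upward from file#12 reaches: file#10, file#8, file#7, file#13, file#14, file#9.
Chaining downward from file#1 reaches: file#10, file#5, file#8, file#6, file#14.
Strictly between file#12 and file#1 are those in both lists: file#10, file#8, file#14 — 3 elements.

3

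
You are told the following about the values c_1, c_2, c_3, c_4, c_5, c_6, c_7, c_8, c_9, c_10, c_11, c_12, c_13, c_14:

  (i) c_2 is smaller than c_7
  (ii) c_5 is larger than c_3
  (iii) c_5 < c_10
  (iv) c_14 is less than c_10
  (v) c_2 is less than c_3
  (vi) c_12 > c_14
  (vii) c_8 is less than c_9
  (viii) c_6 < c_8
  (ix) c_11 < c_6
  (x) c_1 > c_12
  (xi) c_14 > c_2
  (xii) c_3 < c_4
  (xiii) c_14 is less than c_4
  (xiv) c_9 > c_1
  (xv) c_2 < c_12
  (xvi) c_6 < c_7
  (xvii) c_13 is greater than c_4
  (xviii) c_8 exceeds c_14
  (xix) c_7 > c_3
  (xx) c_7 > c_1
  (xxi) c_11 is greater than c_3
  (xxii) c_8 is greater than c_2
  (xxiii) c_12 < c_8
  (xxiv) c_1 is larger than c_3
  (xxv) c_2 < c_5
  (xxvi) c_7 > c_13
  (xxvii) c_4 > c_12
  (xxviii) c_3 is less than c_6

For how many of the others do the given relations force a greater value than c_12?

6

From c_12 the given relations immediately reach c_4, c_1, c_8.
From those, c_13, c_9, c_7 — 6 in total.
Nothing else is reachable above c_12; 6 in all.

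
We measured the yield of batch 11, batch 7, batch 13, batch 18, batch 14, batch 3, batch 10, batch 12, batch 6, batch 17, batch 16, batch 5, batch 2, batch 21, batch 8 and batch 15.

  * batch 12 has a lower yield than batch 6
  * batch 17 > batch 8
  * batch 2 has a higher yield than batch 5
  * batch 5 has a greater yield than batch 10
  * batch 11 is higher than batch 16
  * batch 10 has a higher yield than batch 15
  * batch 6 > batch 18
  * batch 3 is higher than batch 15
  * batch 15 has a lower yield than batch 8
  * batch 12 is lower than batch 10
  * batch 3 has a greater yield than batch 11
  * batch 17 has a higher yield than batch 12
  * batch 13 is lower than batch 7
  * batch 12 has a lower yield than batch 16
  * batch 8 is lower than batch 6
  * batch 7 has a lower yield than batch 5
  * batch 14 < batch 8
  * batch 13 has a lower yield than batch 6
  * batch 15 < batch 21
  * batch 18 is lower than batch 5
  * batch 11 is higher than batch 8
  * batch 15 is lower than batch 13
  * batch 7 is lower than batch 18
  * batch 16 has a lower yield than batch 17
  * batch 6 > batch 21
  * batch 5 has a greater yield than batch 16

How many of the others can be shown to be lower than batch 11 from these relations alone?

From batch 11 the given relations immediately reach batch 8, batch 16.
From those, batch 15, batch 14, batch 12 — 5 in total.
No other element is forced below batch 11 by the given relations, so the count is 5.

5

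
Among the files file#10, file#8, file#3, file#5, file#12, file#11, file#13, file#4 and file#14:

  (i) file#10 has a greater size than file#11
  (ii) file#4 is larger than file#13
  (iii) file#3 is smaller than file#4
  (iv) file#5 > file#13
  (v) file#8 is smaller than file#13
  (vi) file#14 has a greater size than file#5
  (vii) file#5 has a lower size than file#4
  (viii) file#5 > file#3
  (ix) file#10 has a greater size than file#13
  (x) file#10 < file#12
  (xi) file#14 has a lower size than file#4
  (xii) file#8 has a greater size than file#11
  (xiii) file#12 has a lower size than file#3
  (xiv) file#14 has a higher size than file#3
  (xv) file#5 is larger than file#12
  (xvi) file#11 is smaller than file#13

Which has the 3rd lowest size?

Chaining the given pairs: file#11 < file#8 < file#13 < file#10 < file#12 < file#3 < file#5 < file#14 < file#4.
The 3rd smallest is file#13.

file#13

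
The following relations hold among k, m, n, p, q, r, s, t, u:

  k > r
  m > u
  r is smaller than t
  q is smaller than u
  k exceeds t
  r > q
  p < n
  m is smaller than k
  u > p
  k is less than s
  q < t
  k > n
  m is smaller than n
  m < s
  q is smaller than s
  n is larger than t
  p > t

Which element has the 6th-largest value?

Piecing the relations together gives one ordering: q < r < t < p < u < m < n < k < s.
The 6th largest is p.

p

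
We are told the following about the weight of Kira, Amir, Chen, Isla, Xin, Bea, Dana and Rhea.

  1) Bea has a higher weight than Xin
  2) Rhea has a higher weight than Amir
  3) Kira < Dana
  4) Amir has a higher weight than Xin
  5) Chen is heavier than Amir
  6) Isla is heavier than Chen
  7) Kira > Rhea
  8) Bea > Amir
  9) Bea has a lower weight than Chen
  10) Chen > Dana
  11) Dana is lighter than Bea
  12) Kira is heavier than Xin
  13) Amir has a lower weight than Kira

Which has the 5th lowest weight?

Chaining the given pairs: Xin < Amir < Rhea < Kira < Dana < Bea < Chen < Isla.
The 5th smallest is Dana.

Dana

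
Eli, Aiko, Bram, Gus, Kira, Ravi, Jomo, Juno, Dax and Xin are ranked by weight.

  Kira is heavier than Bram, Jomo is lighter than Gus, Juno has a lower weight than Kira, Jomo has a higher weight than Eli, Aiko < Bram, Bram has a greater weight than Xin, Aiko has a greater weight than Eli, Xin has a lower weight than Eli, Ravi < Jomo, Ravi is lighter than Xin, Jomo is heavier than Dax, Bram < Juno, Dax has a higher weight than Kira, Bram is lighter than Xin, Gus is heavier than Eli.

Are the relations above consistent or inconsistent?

inconsistent

Chaining the given relations yields Xin < Eli < Aiko < Bram, so Xin < Bram. But one relation states Bram < Xin. These cannot both hold.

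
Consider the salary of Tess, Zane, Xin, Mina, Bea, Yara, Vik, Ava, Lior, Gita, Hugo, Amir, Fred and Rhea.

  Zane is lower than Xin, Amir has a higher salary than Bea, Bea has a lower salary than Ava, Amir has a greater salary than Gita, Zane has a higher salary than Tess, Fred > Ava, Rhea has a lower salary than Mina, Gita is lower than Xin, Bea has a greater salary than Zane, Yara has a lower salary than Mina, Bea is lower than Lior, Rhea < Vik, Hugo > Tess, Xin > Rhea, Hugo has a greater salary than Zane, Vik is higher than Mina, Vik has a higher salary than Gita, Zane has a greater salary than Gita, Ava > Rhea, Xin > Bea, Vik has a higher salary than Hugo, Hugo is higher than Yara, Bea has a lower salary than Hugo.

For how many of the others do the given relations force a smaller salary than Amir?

From Amir the given relations immediately reach Gita, Bea.
From those, Zane — 3 in total.
From those, Tess — 4 in total.
Nothing else is reachable below Amir; 4 in all.

4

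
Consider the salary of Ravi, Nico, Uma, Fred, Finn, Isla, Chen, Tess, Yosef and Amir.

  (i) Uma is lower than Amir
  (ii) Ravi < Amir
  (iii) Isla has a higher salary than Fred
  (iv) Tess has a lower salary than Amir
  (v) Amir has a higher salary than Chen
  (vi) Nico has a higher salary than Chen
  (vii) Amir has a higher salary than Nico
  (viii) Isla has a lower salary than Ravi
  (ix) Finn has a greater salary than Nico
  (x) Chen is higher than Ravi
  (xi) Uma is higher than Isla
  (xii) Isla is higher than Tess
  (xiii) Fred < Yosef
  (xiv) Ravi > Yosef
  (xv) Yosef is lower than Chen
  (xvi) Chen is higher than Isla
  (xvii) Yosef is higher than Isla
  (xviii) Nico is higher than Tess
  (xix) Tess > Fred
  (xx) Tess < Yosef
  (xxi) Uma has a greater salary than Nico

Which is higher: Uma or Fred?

Fred < Tess < Isla < Yosef < Ravi < Chen < Nico < Uma, by transitivity through Tess, Isla, Yosef, Ravi, Chen, Nico.
So Fred < Uma; Uma is the higher of the two.

Uma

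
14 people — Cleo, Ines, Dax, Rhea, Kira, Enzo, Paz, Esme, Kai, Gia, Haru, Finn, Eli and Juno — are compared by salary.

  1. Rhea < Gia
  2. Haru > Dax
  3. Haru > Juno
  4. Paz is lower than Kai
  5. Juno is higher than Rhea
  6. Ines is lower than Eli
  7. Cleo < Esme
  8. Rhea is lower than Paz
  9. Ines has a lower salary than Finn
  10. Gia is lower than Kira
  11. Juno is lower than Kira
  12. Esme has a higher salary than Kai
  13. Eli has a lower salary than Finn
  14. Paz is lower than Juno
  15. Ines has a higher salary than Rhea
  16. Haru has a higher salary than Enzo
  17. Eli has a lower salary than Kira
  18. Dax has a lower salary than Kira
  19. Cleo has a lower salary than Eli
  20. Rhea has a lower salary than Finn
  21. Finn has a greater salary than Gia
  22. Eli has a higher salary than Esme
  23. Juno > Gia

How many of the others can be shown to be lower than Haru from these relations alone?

The elements the relations force below Haru are Rhea, Paz, Dax, Gia, Enzo, Juno — no chain reaches any other.
That is 6.

6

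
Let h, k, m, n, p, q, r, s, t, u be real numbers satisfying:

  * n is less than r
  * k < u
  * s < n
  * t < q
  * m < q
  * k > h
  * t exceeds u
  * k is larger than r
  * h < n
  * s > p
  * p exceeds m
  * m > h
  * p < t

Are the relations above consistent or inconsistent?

consistent

The single ordering h < m < p < s < n < r < k < u < t < q satisfies every listed relation, so no contradiction arises.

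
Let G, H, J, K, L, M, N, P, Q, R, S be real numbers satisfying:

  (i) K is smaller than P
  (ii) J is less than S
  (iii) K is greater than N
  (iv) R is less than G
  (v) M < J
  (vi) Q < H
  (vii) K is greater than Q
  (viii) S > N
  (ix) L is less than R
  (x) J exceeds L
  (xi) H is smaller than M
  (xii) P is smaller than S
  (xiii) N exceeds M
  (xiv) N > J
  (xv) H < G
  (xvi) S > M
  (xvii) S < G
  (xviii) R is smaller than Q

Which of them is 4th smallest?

The consecutive relations fix a unique order: L < R < Q < H < M < J < N < K < P < S < G.
Counting 4 from the smallest end gives H.

H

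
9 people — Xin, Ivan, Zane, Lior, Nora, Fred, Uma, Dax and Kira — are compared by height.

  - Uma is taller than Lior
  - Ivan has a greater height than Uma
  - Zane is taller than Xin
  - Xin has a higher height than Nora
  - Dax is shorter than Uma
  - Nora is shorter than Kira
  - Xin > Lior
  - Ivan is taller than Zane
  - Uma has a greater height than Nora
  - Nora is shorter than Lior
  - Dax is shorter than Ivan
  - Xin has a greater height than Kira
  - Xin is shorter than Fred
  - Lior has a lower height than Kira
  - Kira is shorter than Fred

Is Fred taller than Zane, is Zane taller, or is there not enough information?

undetermined

Following every chain through Fred: below Fred we get Nora, Lior, Kira, Xin.
Zane is not reached, and no chain runs the other way from Zane to Fred.
So the given relations leave the order of Fred and Zane undetermined.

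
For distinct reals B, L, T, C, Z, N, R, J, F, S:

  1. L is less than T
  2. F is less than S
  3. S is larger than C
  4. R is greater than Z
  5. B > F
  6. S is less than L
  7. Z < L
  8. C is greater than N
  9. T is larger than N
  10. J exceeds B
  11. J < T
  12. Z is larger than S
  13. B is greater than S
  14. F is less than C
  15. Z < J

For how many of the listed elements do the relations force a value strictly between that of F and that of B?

2

The relations place F below B. An element lies strictly between them when it is forced above F and also forced below B.
Above F: {C, S, Z, R, L, J, T}. Below B: {N, C, S}.
Intersection: {C, S} — 2.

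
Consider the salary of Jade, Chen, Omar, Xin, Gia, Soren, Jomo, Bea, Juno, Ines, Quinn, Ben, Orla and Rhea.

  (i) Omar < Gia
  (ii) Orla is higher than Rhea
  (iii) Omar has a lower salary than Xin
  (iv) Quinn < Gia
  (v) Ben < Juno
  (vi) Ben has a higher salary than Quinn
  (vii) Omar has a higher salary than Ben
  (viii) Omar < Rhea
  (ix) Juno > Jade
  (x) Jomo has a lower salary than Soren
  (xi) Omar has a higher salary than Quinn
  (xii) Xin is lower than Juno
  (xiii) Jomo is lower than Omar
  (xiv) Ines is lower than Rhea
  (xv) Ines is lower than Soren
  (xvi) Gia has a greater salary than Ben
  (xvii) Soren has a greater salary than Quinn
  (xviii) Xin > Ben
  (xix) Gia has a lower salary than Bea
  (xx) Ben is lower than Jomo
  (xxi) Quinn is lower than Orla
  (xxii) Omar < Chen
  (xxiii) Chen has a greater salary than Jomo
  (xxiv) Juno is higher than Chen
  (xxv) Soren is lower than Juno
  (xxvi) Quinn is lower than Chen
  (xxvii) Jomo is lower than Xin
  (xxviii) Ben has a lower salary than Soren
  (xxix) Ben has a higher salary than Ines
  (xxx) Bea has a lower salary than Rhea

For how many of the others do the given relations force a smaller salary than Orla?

8

The elements the relations force below Orla are Quinn, Ines, Ben, Jomo, Omar, Gia, Bea, Rhea — no chain reaches any other.
That is 8.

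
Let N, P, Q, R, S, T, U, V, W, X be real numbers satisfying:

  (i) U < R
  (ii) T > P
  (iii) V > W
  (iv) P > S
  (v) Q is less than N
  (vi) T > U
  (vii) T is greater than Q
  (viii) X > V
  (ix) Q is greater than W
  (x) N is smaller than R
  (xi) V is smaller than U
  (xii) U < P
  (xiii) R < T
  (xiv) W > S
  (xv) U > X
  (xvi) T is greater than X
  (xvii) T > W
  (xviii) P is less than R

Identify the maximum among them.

Chaining downward from T: directly below it, W, Q, X, U, P, R; then S, V, N.
That covers every other element, and nothing is given above T, so T is the maximum.

T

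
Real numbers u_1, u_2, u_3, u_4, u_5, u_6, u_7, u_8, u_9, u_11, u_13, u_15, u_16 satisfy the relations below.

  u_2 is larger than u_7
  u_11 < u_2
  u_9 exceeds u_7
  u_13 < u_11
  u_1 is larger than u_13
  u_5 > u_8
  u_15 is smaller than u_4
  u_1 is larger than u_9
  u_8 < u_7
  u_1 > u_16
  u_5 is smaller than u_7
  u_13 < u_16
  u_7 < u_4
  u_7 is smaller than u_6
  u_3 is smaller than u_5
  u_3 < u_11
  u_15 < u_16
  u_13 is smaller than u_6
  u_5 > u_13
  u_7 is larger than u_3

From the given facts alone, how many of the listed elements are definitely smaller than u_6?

Directly below u_6: u_13, u_7.
One step further: u_3, u_8, u_5 (5 so far).
Nothing else is reachable below u_6; 5 in all.

5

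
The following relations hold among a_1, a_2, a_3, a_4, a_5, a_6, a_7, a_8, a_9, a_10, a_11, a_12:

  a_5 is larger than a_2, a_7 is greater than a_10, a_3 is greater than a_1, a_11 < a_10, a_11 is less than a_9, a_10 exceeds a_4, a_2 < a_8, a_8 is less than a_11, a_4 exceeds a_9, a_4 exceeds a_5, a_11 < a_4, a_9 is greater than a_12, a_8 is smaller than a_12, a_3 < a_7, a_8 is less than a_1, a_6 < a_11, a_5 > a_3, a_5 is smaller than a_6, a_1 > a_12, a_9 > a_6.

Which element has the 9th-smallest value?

a_9

Piecing the relations together gives one ordering: a_2 < a_8 < a_12 < a_1 < a_3 < a_5 < a_6 < a_11 < a_9 < a_4 < a_10 < a_7.
Counting 9 from the smallest end gives a_9.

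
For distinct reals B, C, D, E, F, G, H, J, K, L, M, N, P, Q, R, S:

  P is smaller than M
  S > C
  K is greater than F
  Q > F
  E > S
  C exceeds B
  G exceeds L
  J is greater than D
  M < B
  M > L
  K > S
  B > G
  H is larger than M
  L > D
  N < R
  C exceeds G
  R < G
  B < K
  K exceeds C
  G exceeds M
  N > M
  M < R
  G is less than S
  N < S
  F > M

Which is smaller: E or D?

The relevant relations are D < L; L < M; M < N; N < R; R < G; G < B; B < C; C < S; S < E.
Chaining these gives D < L < M < N < R < G < B < C < S < E.
So D < E; D is the smaller of the two.

D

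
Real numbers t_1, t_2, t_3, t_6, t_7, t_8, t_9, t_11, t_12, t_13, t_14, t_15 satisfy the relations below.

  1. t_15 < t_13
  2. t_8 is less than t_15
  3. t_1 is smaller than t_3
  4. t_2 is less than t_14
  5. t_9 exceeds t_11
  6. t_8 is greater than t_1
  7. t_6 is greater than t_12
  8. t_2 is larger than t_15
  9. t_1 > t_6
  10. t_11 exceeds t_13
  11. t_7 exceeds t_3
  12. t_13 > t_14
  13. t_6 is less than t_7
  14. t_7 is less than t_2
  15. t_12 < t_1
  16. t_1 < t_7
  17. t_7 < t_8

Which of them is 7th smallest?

The consecutive relations fix a unique order: t_12 < t_6 < t_1 < t_3 < t_7 < t_8 < t_15 < t_2 < t_14 < t_13 < t_11 < t_9.
Counting 7 from the smallest end gives t_15.

t_15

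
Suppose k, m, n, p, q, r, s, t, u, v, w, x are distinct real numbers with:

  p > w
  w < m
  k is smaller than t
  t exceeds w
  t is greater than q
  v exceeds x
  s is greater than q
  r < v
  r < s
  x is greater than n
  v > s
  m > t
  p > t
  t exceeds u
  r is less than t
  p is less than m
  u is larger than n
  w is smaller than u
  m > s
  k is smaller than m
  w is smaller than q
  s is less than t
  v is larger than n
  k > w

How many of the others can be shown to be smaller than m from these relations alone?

From m the given relations immediately reach w, k, s, t, p.
From those, u, r, q — 8 in total.
From those, n — 9 in total.
Nothing else is reachable below m; 9 in all.

9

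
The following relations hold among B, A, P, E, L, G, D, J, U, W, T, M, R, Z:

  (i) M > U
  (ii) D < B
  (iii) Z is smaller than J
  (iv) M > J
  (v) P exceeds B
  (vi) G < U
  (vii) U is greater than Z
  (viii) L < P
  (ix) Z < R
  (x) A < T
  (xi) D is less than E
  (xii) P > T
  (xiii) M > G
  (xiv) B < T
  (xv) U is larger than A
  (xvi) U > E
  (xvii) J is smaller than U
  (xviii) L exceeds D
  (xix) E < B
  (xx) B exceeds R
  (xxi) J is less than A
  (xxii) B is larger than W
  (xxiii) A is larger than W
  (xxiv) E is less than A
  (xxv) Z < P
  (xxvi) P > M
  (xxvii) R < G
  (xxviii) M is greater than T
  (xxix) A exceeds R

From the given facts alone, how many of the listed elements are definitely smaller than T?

From T the given relations immediately reach A, B.
From those, W, D, R, J, E — 7 in total.
From those, Z — 8 in total.
No other element is forced below T by the given relations, so the count is 8.

8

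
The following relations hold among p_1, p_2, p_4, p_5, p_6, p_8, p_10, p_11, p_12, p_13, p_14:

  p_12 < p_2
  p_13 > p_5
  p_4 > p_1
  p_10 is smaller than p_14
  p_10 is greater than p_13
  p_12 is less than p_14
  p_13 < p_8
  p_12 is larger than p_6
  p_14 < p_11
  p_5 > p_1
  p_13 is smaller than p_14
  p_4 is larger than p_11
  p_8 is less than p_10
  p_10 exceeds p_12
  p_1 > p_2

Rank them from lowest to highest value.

p_6 < p_12 < p_2 < p_1 < p_5 < p_13 < p_8 < p_10 < p_14 < p_11 < p_4

The consecutive links are each given: p_6 < p_12; p_12 < p_2; p_2 < p_1; p_1 < p_5; p_5 < p_13; p_13 < p_8; p_8 < p_10; p_10 < p_14; p_14 < p_11; p_11 < p_4.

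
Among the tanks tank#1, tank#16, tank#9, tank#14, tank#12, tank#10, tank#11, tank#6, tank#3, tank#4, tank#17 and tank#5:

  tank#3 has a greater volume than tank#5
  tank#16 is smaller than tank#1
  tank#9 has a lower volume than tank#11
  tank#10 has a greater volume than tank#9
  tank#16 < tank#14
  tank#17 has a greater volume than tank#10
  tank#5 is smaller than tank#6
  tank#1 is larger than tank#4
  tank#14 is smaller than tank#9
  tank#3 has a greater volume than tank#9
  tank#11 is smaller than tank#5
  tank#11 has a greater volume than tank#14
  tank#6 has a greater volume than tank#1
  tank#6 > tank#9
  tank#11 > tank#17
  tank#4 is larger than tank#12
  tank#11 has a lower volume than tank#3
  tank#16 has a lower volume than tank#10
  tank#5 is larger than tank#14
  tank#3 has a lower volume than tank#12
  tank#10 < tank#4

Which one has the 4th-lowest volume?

tank#10

Piecing the relations together gives one ordering: tank#16 < tank#14 < tank#9 < tank#10 < tank#17 < tank#11 < tank#5 < tank#3 < tank#12 < tank#4 < tank#1 < tank#6.
The 4th smallest is tank#10.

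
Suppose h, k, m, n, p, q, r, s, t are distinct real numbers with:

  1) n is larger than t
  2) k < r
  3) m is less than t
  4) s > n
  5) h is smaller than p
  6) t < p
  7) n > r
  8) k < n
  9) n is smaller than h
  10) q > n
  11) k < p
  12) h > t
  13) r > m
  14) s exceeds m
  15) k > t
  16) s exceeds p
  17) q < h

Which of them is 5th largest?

n

The consecutive relations fix a unique order: m < t < k < r < n < q < h < p < s.
The 5th largest is n.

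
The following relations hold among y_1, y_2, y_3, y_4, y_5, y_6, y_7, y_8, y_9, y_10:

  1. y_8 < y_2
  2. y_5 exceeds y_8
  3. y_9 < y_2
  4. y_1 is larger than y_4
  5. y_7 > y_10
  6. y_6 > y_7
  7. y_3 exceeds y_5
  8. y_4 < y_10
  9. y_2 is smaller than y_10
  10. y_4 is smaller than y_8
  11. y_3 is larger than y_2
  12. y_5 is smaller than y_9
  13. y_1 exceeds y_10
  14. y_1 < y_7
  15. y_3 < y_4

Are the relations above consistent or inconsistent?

inconsistent

We have y_4 < y_8 stated directly, yet also y_8 < y_5 < y_9 < y_2 < y_3 < y_4 by chaining the others — so y_8 < y_4. Contradiction.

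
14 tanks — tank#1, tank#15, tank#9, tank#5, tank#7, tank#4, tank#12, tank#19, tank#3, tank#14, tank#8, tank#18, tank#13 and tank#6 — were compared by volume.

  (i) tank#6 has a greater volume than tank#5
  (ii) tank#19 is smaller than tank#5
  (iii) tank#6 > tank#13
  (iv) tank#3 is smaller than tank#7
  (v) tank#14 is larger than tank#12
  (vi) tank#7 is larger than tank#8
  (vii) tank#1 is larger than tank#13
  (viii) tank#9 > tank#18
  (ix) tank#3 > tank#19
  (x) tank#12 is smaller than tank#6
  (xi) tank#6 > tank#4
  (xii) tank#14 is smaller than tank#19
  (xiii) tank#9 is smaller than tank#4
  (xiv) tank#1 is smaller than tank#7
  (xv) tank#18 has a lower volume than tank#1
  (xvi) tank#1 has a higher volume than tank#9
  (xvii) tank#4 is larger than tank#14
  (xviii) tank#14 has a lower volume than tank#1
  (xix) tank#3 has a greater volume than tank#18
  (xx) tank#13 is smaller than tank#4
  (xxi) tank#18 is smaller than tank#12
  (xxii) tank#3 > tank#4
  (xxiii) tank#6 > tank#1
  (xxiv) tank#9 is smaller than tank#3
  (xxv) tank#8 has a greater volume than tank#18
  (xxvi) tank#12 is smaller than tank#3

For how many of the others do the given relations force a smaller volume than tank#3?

7

The elements the relations force below tank#3 are tank#18, tank#9, tank#13, tank#12, tank#14, tank#19, tank#4 — no chain reaches any other.
That is 7.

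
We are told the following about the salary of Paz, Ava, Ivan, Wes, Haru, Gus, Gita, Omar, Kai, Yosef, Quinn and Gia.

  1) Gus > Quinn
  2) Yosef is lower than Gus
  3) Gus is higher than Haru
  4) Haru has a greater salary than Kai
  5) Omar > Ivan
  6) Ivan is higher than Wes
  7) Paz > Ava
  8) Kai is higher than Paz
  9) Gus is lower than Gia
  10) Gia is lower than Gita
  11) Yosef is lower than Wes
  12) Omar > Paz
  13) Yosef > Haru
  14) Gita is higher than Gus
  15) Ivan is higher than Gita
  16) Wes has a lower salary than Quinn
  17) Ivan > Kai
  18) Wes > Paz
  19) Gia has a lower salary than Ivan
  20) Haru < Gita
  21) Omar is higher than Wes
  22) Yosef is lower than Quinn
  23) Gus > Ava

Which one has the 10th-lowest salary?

Chaining the given pairs: Ava < Paz < Kai < Haru < Yosef < Wes < Quinn < Gus < Gia < Gita < Ivan < Omar.
The 10th smallest is Gita.

Gita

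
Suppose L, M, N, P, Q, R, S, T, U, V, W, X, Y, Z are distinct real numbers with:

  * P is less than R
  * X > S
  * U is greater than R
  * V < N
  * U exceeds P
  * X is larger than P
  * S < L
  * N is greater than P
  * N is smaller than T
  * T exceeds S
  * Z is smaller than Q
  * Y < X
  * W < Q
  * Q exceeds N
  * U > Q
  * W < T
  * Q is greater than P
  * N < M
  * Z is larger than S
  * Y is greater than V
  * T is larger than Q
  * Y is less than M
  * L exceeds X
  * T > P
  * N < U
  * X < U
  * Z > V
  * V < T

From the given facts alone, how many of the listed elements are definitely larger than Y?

4

The elements the relations force above Y are X, L, M, U — no chain reaches any other.
That is 4.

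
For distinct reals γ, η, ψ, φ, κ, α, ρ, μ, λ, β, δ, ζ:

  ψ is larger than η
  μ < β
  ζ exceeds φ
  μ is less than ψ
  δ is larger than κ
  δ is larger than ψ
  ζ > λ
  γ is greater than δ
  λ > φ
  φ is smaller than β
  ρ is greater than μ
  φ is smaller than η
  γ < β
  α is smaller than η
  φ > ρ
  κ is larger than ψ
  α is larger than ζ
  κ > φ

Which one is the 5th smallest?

Piecing the relations together gives one ordering: μ < ρ < φ < λ < ζ < α < η < ψ < κ < δ < γ < β.
The 5th smallest is ζ.

ζ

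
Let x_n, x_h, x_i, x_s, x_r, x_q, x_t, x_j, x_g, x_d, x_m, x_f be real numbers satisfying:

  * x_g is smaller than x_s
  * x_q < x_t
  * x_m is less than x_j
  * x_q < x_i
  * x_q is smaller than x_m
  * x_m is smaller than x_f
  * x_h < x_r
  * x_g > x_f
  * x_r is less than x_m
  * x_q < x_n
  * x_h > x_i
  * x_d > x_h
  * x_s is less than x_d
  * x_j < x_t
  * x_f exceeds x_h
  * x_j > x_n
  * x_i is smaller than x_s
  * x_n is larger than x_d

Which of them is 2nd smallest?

Chaining the given pairs: x_q < x_i < x_h < x_r < x_m < x_f < x_g < x_s < x_d < x_n < x_j < x_t.
The 2nd smallest is x_i.

x_i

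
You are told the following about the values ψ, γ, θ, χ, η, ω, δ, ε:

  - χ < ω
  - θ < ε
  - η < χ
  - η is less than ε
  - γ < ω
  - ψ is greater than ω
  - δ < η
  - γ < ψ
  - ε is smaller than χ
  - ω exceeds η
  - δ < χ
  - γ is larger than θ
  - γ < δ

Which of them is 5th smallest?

ε

Chaining the given pairs: θ < γ < δ < η < ε < χ < ω < ψ.
Counting 5 from the smallest end gives ε.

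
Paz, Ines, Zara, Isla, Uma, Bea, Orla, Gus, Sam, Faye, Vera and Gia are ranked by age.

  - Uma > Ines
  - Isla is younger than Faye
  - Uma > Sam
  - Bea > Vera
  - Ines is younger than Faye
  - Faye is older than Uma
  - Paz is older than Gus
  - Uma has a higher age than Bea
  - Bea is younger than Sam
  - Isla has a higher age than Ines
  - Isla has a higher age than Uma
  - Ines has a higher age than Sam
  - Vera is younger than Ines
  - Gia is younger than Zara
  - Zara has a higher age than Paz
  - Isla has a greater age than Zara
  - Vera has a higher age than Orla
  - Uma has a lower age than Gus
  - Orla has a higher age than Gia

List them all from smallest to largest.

Gia < Orla < Vera < Bea < Sam < Ines < Uma < Gus < Paz < Zara < Isla < Faye

Nothing is placed below Gia, so it is least; from there Gia < Orla; Orla < Vera; Vera < Bea; Bea < Sam; Sam < Ines; Ines < Uma; Uma < Gus; Gus < Paz; Paz < Zara; Zara < Isla; Isla < Faye, each given directly.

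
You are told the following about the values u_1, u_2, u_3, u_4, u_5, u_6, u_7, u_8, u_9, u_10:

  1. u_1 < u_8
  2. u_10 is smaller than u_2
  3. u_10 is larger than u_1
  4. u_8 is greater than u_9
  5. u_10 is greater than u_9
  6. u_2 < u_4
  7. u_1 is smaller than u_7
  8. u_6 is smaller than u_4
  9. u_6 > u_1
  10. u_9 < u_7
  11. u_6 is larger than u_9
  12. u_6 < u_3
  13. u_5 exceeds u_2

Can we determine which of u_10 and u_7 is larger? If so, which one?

Following every chain through u_10: above u_10 we get u_2, u_5, u_4; below u_10 we get u_9, u_1.
u_7 is not reached, and no chain runs the other way from u_7 to u_10.
So the given relations leave the order of u_10 and u_7 undetermined.

undetermined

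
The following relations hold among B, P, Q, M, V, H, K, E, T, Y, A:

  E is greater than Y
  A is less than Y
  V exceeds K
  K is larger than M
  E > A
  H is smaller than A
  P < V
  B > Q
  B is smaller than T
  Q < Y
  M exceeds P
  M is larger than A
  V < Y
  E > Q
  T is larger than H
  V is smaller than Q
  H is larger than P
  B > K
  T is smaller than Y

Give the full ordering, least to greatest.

P < H < A < M < K < V < Q < B < T < Y < E

The consecutive links are each given: P < H; H < A; A < M; M < K; K < V; V < Q; Q < B; B < T; T < Y; Y < E.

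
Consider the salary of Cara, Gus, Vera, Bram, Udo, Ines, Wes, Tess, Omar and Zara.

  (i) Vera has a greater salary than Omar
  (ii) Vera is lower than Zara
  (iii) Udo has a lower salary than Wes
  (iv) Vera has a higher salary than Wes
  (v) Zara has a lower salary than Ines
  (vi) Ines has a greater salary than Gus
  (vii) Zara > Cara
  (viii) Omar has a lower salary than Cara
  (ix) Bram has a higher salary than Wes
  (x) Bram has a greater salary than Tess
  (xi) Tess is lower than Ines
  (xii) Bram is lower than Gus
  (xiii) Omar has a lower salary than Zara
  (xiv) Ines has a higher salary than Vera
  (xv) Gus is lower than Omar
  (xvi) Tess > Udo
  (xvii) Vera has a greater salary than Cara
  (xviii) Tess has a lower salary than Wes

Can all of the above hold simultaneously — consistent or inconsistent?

The single ordering Udo < Tess < Wes < Bram < Gus < Omar < Cara < Vera < Zara < Ines satisfies every listed relation, so no contradiction arises.

consistent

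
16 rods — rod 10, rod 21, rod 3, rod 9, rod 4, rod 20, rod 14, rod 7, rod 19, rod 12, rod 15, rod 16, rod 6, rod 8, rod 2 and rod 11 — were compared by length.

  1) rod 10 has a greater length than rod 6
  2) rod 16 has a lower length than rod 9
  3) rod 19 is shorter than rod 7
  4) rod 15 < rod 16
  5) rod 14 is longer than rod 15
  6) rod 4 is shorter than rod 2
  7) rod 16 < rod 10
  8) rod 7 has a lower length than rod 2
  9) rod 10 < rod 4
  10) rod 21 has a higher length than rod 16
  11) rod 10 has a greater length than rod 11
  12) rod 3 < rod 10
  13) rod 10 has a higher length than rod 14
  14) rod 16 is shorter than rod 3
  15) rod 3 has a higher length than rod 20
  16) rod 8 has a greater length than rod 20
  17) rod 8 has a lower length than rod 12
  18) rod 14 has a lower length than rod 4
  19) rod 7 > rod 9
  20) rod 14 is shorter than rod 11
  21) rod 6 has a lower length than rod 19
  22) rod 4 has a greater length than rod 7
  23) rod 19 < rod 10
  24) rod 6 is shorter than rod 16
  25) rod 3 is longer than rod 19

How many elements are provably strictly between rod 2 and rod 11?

The relations place rod 11 below rod 2. An element lies strictly between them when it is forced above rod 11 and also forced below rod 2.
Above rod 11: {rod 10, rod 4}. Below rod 2: {rod 15, rod 20, rod 14, rod 6, rod 16, rod 9, rod 19, rod 3, rod 7, rod 10, rod 4}.
Intersection: {rod 10, rod 4} — 2.

2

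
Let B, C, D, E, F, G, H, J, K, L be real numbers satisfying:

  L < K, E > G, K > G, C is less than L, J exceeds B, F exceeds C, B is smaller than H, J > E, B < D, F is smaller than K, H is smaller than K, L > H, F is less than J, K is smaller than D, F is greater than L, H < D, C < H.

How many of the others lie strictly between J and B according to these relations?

3

Chaining upward from B reaches: H, L, F, K, D.
Chaining downward from J reaches: C, G, E, H, L, F.
Strictly between B and J are those in both lists: H, L, F — 3 elements.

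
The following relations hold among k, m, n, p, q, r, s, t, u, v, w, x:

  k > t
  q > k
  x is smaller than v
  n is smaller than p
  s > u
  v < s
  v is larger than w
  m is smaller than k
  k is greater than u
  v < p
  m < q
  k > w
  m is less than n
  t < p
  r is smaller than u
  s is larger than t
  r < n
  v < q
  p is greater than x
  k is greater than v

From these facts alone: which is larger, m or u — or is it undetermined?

Following every chain through m: above m we get n, p, k, q.
u is not reached, and no chain runs the other way from u to m.
So the given relations leave the order of m and u undetermined.

undetermined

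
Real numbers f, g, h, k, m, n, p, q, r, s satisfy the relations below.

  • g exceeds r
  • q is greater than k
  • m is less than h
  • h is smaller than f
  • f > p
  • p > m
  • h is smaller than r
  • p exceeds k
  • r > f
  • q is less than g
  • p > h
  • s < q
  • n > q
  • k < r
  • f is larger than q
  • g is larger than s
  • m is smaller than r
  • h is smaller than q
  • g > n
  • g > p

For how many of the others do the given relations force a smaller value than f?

6

From f the given relations immediately reach h, q, p.
From those, m, s, k — 6 in total.
No other element is forced below f by the given relations, so the count is 6.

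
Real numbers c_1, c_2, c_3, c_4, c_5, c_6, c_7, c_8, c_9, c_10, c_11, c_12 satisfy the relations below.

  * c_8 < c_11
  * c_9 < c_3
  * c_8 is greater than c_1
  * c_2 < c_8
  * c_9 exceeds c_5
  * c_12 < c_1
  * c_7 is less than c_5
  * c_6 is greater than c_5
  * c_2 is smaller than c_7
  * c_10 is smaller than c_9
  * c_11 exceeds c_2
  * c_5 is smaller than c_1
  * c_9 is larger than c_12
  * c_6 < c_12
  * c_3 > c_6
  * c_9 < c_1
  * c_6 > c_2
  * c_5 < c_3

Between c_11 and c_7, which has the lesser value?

c_7

c_7 < c_5 < c_6 < c_12 < c_9 < c_1 < c_8 < c_11, by transitivity through c_5, c_6, c_12, c_9, c_1, c_8.
So c_7 < c_11; c_7 is the smaller of the two.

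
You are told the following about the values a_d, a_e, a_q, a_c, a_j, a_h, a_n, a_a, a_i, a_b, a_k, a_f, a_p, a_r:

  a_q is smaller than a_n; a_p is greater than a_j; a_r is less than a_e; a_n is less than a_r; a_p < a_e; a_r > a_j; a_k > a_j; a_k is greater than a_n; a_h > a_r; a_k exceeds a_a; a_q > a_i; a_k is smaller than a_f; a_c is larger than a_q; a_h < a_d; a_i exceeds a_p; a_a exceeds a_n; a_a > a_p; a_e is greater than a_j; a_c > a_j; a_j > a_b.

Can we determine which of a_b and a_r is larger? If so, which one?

a_r

Link the given pairs in sequence: a_b < a_j; a_j < a_p; a_p < a_i; a_i < a_q; a_q < a_n; a_n < a_r.
Chaining these gives a_b < a_j < a_p < a_i < a_q < a_n < a_r.
So a_r is larger.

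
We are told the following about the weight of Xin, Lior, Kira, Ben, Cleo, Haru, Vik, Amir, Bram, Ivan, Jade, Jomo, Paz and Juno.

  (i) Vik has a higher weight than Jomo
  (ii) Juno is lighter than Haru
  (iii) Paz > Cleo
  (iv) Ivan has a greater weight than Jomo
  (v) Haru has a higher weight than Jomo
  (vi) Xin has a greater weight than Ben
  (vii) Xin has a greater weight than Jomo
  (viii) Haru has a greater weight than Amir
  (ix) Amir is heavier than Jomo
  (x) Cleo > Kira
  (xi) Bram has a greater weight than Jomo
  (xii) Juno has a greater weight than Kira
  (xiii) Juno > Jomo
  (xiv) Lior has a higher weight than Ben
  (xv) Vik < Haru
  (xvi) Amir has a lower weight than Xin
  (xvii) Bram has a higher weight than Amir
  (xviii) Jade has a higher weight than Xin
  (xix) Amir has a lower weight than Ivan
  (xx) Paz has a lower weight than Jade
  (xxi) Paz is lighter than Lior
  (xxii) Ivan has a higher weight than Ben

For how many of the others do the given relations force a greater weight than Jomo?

8

The elements the relations force above Jomo are Vik, Amir, Xin, Juno, Haru, Ivan, Jade, Bram — no chain reaches any other.
That is 8.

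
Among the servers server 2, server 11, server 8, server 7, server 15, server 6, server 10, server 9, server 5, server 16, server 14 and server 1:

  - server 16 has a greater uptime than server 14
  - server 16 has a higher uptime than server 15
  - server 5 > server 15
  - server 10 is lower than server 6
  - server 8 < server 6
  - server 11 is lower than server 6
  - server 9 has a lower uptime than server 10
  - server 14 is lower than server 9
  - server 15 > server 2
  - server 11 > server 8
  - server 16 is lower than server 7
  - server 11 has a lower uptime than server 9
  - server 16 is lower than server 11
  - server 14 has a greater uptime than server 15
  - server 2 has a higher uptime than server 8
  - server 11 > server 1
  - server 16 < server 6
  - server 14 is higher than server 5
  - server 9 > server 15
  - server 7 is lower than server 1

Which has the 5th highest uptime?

Chaining the given pairs: server 8 < server 2 < server 15 < server 5 < server 14 < server 16 < server 7 < server 1 < server 11 < server 9 < server 10 < server 6.
The 5th largest is server 1.

server 1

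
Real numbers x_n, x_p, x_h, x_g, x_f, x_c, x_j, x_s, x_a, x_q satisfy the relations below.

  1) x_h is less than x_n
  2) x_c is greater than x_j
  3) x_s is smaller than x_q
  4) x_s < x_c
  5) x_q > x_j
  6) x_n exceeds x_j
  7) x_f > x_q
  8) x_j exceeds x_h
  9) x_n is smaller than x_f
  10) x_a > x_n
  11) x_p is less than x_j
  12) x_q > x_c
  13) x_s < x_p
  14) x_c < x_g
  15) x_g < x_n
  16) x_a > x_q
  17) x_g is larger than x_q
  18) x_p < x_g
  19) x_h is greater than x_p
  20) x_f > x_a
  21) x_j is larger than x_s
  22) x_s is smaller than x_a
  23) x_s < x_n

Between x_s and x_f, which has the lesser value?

x_s < x_p and x_p < x_h give x_s < x_h.
With x_h < x_j: x_s < x_p < x_h < x_j.
Then x_j < x_c extends the chain to x_c.
Then x_c < x_q extends the chain to x_q.
With x_q < x_g: x_s < x_p < x_h < x_j < x_c < x_q < x_g.
With x_g < x_n: x_s < x_p < x_h < x_j < x_c < x_q < x_g < x_n.
With x_n < x_a: x_s < x_p < x_h < x_j < x_c < x_q < x_g < x_n < x_a.
Then x_a < x_f extends the chain to x_f.
So x_s < x_f; x_s is the smaller of the two.

x_s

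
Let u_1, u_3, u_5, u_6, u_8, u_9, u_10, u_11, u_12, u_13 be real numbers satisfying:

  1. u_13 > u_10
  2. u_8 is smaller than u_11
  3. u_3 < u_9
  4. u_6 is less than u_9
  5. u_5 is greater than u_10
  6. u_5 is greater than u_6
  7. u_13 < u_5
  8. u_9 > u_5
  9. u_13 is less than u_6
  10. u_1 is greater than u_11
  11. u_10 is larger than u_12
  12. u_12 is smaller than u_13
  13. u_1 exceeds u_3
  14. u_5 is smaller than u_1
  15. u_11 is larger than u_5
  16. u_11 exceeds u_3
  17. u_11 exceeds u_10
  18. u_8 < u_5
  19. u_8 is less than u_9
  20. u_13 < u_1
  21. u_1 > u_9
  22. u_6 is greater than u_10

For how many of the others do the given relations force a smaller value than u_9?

7

The elements the relations force below u_9 are u_8, u_12, u_10, u_13, u_3, u_6, u_5 — no chain reaches any other.
That is 7.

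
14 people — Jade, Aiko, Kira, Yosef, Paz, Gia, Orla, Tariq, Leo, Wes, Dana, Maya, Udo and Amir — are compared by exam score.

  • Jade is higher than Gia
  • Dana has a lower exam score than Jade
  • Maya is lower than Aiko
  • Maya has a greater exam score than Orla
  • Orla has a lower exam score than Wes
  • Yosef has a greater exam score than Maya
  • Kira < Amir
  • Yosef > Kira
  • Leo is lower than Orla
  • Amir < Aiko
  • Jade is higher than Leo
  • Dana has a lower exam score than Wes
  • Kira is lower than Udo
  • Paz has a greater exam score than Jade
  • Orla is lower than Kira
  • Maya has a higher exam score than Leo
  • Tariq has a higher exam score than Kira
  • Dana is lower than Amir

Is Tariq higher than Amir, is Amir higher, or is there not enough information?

undetermined

Following every chain through Tariq: below Tariq we get Leo, Orla, Kira.
Amir is not reached, and no chain runs the other way from Amir to Tariq.
So the given relations leave the order of Tariq and Amir undetermined.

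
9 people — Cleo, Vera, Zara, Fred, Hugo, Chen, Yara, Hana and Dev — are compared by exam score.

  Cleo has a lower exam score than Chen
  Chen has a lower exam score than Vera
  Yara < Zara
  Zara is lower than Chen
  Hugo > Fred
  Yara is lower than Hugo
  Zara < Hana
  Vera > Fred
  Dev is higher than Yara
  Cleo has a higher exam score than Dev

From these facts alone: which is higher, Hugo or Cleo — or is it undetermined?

Following every chain through Cleo: above Cleo we get Chen, Vera; below Cleo we get Yara, Dev.
Hugo is not reached, and no chain runs the other way from Hugo to Cleo.
So the given relations leave the order of Cleo and Hugo undetermined.

undetermined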